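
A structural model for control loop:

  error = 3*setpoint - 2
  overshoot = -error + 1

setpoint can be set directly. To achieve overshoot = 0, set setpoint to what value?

Substituting into the overshoot equation gives overshoot = -3*setpoint + 3.
Solve -3*setpoint + 3 = 0: setpoint = (0 - 3) / -3 = 1.

setpoint = 1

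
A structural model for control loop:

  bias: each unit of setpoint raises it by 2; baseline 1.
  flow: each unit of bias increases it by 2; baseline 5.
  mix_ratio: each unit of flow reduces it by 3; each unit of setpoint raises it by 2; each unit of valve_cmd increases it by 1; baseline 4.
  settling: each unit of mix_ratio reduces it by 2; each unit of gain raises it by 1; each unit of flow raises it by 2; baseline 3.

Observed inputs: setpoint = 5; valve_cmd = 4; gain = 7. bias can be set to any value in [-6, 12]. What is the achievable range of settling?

Intervening on bias fixes its value directly, overriding its dependence on setpoint.
Substituting into the mix_ratio equation gives mix_ratio = -6*bias + 3.
Substituting into the settling equation gives settling = 16*bias + 14.
Linear in bias, so extremes are at the endpoints: bias = -6 gives settling = -82; bias = 12 gives settling = 206.

-82 to 206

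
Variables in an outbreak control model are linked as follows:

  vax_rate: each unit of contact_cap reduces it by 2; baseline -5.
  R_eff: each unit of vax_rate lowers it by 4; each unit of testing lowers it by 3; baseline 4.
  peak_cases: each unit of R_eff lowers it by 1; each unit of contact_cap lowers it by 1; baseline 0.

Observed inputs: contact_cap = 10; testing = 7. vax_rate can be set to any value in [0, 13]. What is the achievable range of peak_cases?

7 to 59

Intervening on vax_rate fixes its value directly, overriding its dependence on contact_cap.
Substituting into the R_eff equation gives R_eff = -4*vax_rate - 17.
This gives peak_cases = 4*vax_rate + 7.
Linear in vax_rate, so extremes are at the endpoints: vax_rate = 0 gives peak_cases = 7; vax_rate = 13 gives peak_cases = 59.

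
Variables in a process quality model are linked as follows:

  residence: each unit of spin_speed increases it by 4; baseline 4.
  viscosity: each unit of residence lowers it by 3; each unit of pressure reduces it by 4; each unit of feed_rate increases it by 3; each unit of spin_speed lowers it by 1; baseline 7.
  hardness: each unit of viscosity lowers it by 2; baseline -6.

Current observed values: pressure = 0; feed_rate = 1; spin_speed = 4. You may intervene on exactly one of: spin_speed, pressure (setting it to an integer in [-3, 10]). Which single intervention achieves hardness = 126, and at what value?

Intervening on spin_speed: hardness = 26*spin_speed - 2. Reaching 126 requires spin_speed = 64/13, not an integer.
Intervening on pressure: with other inputs at their observed values, hardness = 8*pressure + 102. Solving for 126 gives pressure = 3, within [-3, 10].

set pressure = 3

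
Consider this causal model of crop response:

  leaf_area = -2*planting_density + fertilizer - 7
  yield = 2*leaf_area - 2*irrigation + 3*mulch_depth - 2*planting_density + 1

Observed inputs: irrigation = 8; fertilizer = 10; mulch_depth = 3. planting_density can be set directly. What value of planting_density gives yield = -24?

planting_density = 4

Substituting into the leaf_area equation gives leaf_area = -2*planting_density + 3.
Substituting into the yield equation gives yield = -6*planting_density.
Solve -6*planting_density = -24: planting_density = -24 / -6 = 4.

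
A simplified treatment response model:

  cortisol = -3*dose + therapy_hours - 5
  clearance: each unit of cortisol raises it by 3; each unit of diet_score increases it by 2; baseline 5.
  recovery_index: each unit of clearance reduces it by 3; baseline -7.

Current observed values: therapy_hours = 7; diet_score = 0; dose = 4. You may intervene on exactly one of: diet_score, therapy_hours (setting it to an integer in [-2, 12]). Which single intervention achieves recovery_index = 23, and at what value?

set therapy_hours = 12

Intervening on diet_score: recovery_index = -6*diet_score + 68. Reaching 23 requires diet_score = 15/2, not an integer.
Intervening on therapy_hours: with other inputs at their observed values, recovery_index = -9*therapy_hours + 131. Solving for 23 gives therapy_hours = 12, within [-2, 12].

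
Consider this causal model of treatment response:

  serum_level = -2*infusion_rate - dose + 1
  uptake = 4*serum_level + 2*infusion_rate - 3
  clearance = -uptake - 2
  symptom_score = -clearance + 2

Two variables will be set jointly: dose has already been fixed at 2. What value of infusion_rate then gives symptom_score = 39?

infusion_rate = -7

With dose held at 2:
Substituting into the serum_level equation gives serum_level = -2*infusion_rate - 1.
So uptake = -6*infusion_rate - 7.
Substituting into the clearance equation gives clearance = 6*infusion_rate + 5.
Substituting into the symptom_score equation gives symptom_score = -6*infusion_rate - 3.
Solve -6*infusion_rate - 3 = 39: infusion_rate = (39 + 3) / -6 = -7.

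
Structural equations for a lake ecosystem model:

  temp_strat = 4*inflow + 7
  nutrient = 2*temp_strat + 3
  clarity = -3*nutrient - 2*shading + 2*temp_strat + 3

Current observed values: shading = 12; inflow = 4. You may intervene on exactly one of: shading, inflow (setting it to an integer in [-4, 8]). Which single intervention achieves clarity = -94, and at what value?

Intervening on shading: with other inputs at their observed values, clarity = -2*shading - 98. Solving for -94 gives shading = -2, within [-4, 8].
Intervening on inflow: clarity = -16*inflow - 58. Reaching -94 requires inflow = 9/4, not an integer.

set shading = -2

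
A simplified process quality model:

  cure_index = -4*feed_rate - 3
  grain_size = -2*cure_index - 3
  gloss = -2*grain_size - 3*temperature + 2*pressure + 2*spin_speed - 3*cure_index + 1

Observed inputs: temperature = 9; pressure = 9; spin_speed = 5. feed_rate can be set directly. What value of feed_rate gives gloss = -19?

feed_rate = 6

Substituting into the grain_size equation gives grain_size = 8*feed_rate + 3.
Substituting into the gloss equation gives gloss = -4*feed_rate + 5.
Solve -4*feed_rate + 5 = -19: feed_rate = (-19 - 5) / -4 = 6.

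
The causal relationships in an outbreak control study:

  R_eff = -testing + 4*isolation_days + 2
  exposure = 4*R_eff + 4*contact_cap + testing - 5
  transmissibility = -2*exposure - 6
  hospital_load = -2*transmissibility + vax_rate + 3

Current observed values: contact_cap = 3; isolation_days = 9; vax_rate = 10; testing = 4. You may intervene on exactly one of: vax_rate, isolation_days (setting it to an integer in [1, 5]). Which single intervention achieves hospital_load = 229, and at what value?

set isolation_days = 3

Intervening on vax_rate: hospital_load = vax_rate + 603. Reaching 229 requires vax_rate = -374, outside [1, 5].
Intervening on isolation_days: with other inputs at their observed values, hospital_load = 64*isolation_days + 37. Solving for 229 gives isolation_days = 3, within [1, 5].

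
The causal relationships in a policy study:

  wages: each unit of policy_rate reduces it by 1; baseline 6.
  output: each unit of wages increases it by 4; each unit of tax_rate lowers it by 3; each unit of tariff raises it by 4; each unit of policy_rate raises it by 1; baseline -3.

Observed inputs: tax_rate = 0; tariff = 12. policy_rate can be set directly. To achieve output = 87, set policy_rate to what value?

Substituting into the output equation gives output = -3*policy_rate + 69.
Solve -3*policy_rate + 69 = 87: policy_rate = (87 - 69) / -3 = -6.

policy_rate = -6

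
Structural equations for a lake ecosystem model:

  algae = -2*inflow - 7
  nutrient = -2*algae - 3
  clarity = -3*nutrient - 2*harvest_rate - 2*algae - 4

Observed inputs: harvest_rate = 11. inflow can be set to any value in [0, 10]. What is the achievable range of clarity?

-125 to -45

Substituting into the nutrient equation gives nutrient = 4*inflow + 11.
This gives clarity = -8*inflow - 45.
Linear in inflow, so extremes are at the endpoints: inflow = 0 gives clarity = -45; inflow = 10 gives clarity = -125.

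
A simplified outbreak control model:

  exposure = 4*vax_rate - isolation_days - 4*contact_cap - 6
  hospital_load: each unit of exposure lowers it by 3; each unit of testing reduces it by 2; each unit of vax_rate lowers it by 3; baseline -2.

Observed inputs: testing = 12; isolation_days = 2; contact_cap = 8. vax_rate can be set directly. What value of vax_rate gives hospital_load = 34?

vax_rate = 4

Substituting into the exposure equation gives exposure = 4*vax_rate - 40.
This gives hospital_load = -15*vax_rate + 94.
Solve -15*vax_rate + 94 = 34: vax_rate = (34 - 94) / -15 = 4.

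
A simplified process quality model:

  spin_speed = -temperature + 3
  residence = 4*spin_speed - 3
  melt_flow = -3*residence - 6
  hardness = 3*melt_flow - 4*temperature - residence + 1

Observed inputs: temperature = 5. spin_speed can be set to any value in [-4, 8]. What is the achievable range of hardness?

Intervening on spin_speed fixes its value directly, overriding its dependence on temperature.
Substituting into the melt_flow equation gives melt_flow = -12*spin_speed + 3.
hardness becomes -40*spin_speed - 7.
Linear in spin_speed, so extremes are at the endpoints: spin_speed = -4 gives hardness = 153; spin_speed = 8 gives hardness = -327.

-327 to 153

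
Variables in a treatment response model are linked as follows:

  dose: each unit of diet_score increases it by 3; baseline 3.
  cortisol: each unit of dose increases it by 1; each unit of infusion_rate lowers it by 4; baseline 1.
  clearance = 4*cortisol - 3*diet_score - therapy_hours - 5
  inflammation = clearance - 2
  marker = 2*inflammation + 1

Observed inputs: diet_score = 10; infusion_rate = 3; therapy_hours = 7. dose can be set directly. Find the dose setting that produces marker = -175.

Intervening on dose fixes its value directly, overriding its dependence on diet_score.
Substituting into the cortisol equation gives cortisol = dose - 11.
Substituting into the clearance equation gives clearance = 4*dose - 86.
Substituting into the inflammation equation gives inflammation = 4*dose - 88.
Substituting into the marker equation gives marker = 8*dose - 175.
Solve 8*dose - 175 = -175: dose = (-175 + 175) / 8 = 0.

dose = 0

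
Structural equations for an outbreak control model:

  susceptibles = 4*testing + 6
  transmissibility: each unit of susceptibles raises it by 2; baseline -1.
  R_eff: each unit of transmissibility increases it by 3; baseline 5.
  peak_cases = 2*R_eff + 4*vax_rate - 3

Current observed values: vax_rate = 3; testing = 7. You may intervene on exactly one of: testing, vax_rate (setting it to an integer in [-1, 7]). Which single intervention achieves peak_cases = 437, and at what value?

Intervening on testing: peak_cases = 48*testing + 85. Reaching 437 requires testing = 22/3, not an integer.
Intervening on vax_rate: with other inputs at their observed values, peak_cases = 4*vax_rate + 409. Solving for 437 gives vax_rate = 7, within [-1, 7].

set vax_rate = 7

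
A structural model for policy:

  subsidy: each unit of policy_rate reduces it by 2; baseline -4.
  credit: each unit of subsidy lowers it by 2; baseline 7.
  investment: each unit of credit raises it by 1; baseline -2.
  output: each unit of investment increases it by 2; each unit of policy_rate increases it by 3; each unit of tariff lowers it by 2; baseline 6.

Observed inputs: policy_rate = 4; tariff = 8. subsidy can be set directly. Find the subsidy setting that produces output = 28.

Intervening on subsidy fixes its value directly, overriding its dependence on policy_rate.
Substituting into the investment equation gives investment = -2*subsidy + 5.
Substituting into the output equation gives output = -4*subsidy + 12.
Solve -4*subsidy + 12 = 28: subsidy = (28 - 12) / -4 = -4.

subsidy = -4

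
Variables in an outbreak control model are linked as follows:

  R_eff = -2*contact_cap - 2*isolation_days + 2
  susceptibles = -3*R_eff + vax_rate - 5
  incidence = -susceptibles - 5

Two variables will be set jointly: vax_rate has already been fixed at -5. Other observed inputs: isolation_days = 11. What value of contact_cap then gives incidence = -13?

contact_cap = -7

With vax_rate held at -5:
Substituting into the R_eff equation gives R_eff = -2*contact_cap - 20.
So susceptibles = 6*contact_cap + 50.
incidence becomes -6*contact_cap - 55.
Solve -6*contact_cap - 55 = -13: contact_cap = (-13 + 55) / -6 = -7.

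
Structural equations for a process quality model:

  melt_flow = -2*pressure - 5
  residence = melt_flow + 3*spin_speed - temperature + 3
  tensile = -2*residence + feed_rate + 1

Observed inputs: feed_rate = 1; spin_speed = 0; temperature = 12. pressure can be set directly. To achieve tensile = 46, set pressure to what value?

Substituting into the residence equation gives residence = -2*pressure - 14.
Substituting into the tensile equation gives tensile = 4*pressure + 30.
Solve 4*pressure + 30 = 46: pressure = (46 - 30) / 4 = 4.

pressure = 4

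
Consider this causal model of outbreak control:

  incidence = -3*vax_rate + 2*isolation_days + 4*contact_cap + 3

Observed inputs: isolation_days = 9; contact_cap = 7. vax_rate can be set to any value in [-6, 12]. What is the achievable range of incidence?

13 to 67

Substituting into the incidence equation gives incidence = -3*vax_rate + 49.
Linear in vax_rate, so extremes are at the endpoints: vax_rate = -6 gives incidence = 67; vax_rate = 12 gives incidence = 13.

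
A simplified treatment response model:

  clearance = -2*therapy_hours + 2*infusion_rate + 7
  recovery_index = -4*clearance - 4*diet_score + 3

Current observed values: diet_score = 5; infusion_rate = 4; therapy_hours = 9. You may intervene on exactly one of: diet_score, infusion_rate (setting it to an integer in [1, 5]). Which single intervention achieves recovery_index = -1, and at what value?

set diet_score = 4

Intervening on diet_score: with other inputs at their observed values, recovery_index = -4*diet_score + 15. Solving for -1 gives diet_score = 4, within [1, 5].
Intervening on infusion_rate: recovery_index = -8*infusion_rate + 27. Reaching -1 requires infusion_rate = 7/2, not an integer.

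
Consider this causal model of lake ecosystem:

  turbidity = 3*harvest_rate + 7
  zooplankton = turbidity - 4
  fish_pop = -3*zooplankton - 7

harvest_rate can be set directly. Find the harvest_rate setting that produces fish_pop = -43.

harvest_rate = 3

Substituting into the zooplankton equation gives zooplankton = 3*harvest_rate + 3.
Substituting into the fish_pop equation gives fish_pop = -9*harvest_rate - 16.
Solve -9*harvest_rate - 16 = -43: harvest_rate = (-43 + 16) / -9 = 3.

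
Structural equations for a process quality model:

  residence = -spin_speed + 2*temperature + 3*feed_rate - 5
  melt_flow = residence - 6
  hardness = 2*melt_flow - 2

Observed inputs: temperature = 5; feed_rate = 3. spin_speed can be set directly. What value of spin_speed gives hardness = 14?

spin_speed = 0

Substituting into the residence equation gives residence = -spin_speed + 14.
Substituting into the melt_flow equation gives melt_flow = -spin_speed + 8.
Substituting into the hardness equation gives hardness = -2*spin_speed + 14.
Solve -2*spin_speed + 14 = 14: spin_speed = (14 - 14) / -2 = 0.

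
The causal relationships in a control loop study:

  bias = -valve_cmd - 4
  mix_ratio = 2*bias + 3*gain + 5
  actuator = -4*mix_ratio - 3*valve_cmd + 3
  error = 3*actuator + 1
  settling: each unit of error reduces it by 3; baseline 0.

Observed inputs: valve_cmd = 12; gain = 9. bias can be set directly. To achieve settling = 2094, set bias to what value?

bias = 9

Intervening on bias fixes its value directly, overriding its dependence on valve_cmd.
Substituting into the mix_ratio equation gives mix_ratio = 2*bias + 32.
actuator becomes -8*bias - 161.
error becomes -24*bias - 482.
So settling = 72*bias + 1446.
Solve 72*bias + 1446 = 2094: bias = (2094 - 1446) / 72 = 9.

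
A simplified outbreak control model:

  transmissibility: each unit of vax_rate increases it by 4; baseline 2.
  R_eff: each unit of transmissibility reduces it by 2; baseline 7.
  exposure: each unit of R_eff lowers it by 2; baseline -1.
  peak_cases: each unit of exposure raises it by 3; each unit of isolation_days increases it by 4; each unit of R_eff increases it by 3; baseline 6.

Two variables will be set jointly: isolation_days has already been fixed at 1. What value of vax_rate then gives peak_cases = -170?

vax_rate = -7

With isolation_days held at 1:
Substituting into the R_eff equation gives R_eff = -8*vax_rate + 3.
This gives exposure = 16*vax_rate - 7.
peak_cases becomes 24*vax_rate - 2.
Solve 24*vax_rate - 2 = -170: vax_rate = (-170 + 2) / 24 = -7.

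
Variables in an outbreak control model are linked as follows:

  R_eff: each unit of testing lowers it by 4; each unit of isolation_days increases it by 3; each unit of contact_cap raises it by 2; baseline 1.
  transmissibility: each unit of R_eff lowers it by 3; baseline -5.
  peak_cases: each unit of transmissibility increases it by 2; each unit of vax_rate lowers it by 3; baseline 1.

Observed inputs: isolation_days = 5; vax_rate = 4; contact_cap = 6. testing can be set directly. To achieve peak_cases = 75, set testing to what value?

Substituting into the R_eff equation gives R_eff = -4*testing + 28.
So transmissibility = 12*testing - 89.
Substituting into the peak_cases equation gives peak_cases = 24*testing - 189.
Solve 24*testing - 189 = 75: testing = (75 + 189) / 24 = 11.

testing = 11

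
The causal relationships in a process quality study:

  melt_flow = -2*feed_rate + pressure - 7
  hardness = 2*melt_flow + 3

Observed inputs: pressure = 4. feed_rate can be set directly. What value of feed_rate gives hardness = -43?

feed_rate = 10

Substituting into the melt_flow equation gives melt_flow = -2*feed_rate - 3.
Substituting into the hardness equation gives hardness = -4*feed_rate - 3.
Solve -4*feed_rate - 3 = -43: feed_rate = (-43 + 3) / -4 = 10.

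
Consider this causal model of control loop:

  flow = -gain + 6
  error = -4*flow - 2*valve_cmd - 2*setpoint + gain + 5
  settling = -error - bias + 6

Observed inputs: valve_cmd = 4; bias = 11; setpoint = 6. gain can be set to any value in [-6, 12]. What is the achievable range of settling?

-26 to 64

Substituting into the error equation gives error = 5*gain - 39.
Substituting into the settling equation gives settling = -5*gain + 34.
Linear in gain, so extremes are at the endpoints: gain = -6 gives settling = 64; gain = 12 gives settling = -26.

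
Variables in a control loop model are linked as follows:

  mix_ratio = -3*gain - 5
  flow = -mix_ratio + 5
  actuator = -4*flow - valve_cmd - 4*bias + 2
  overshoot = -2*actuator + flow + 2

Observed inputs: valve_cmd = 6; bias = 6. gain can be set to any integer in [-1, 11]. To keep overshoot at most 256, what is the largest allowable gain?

Substituting into the flow equation gives flow = 3*gain + 10.
This gives actuator = -12*gain - 68.
So overshoot = 27*gain + 148.
Require 27*gain + 148 ≤ 256, so gain ≤ 4.
The largest integer in [-1, 11] satisfying this is 4.

gain = 4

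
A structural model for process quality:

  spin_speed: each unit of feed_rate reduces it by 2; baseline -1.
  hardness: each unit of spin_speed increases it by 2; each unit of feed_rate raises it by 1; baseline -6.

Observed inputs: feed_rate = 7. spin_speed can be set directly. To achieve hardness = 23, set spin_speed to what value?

spin_speed = 11

Intervening on spin_speed fixes its value directly, overriding its dependence on feed_rate.
Substituting into the hardness equation gives hardness = 2*spin_speed + 1.
Solve 2*spin_speed + 1 = 23: spin_speed = (23 - 1) / 2 = 11.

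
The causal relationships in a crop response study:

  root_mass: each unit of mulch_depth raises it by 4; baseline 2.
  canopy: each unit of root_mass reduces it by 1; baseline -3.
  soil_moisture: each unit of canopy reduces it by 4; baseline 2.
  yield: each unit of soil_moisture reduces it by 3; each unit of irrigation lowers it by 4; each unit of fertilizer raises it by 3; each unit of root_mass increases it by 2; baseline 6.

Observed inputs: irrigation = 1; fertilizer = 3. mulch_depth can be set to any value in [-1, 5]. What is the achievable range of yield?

-251 to -11

Substituting into the canopy equation gives canopy = -4*mulch_depth - 5.
Substituting into the soil_moisture equation gives soil_moisture = 16*mulch_depth + 22.
Substituting into the yield equation gives yield = -40*mulch_depth - 51.
Linear in mulch_depth, so extremes are at the endpoints: mulch_depth = -1 gives yield = -11; mulch_depth = 5 gives yield = -251.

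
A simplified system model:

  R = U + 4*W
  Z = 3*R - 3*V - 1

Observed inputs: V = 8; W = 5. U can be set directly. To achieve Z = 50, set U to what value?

U = 5

Substituting into the R equation gives R = U + 20.
Z becomes 3*U + 35.
Solve 3*U + 35 = 50: U = (50 - 35) / 3 = 5.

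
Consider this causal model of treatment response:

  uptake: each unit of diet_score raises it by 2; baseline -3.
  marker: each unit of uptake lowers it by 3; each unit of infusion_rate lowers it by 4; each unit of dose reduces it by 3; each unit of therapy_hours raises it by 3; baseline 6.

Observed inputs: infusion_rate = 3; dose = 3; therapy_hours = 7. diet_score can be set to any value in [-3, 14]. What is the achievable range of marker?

Substituting into the marker equation gives marker = -6*diet_score + 15.
Linear in diet_score, so extremes are at the endpoints: diet_score = -3 gives marker = 33; diet_score = 14 gives marker = -69.

-69 to 33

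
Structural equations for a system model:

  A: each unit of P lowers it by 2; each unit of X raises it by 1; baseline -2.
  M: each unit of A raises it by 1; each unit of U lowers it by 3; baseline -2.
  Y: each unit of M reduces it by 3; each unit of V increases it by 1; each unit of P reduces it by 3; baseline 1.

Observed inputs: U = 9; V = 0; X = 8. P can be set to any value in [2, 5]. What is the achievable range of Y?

Substituting into the A equation gives A = -2*P + 6.
So M = -2*P - 23.
Substituting into the Y equation gives Y = 3*P + 70.
Linear in P, so extremes are at the endpoints: P = 2 gives Y = 76; P = 5 gives Y = 85.

76 to 85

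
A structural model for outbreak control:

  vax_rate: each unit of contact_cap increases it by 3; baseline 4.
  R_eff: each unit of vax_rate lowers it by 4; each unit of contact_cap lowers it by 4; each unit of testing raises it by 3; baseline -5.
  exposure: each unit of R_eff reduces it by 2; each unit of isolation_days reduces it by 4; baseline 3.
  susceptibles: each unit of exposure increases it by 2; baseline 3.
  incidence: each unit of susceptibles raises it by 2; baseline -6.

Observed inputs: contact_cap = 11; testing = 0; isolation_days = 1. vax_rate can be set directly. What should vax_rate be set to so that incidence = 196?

Intervening on vax_rate fixes its value directly, overriding its dependence on contact_cap.
Substituting into the R_eff equation gives R_eff = -4*vax_rate - 49.
Substituting into the exposure equation gives exposure = 8*vax_rate + 97.
Substituting into the susceptibles equation gives susceptibles = 16*vax_rate + 197.
Substituting into the incidence equation gives incidence = 32*vax_rate + 388.
Solve 32*vax_rate + 388 = 196: vax_rate = (196 - 388) / 32 = -6.

vax_rate = -6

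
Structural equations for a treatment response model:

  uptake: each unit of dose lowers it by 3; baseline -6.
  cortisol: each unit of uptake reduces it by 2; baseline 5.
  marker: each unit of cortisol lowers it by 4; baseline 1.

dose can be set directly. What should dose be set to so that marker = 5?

dose = -3

Substituting into the cortisol equation gives cortisol = 6*dose + 17.
Substituting into the marker equation gives marker = -24*dose - 67.
Solve -24*dose - 67 = 5: dose = (5 + 67) / -24 = -3.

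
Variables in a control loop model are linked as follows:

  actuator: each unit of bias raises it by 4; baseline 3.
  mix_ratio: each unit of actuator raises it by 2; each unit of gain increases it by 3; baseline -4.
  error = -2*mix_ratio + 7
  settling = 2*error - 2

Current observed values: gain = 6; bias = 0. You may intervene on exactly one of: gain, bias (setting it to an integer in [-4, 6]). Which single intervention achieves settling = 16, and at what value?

set gain = -1

Intervening on gain: with other inputs at their observed values, settling = -12*gain + 4. Solving for 16 gives gain = -1, within [-4, 6].
Intervening on bias: settling = -32*bias - 68. Reaching 16 requires bias = -21/8, not an integer.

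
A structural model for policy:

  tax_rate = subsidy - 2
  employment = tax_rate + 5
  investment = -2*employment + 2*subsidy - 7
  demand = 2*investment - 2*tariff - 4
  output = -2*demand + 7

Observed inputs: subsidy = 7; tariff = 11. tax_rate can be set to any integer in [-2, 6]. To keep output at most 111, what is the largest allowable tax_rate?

tax_rate = 5

Intervening on tax_rate fixes its value directly, overriding its dependence on subsidy.
Substituting into the investment equation gives investment = -2*tax_rate - 3.
This gives demand = -4*tax_rate - 32.
Substituting into the output equation gives output = 8*tax_rate + 71.
Require 8*tax_rate + 71 ≤ 111, so tax_rate ≤ 5.
The largest integer in [-2, 6] satisfying this is 5.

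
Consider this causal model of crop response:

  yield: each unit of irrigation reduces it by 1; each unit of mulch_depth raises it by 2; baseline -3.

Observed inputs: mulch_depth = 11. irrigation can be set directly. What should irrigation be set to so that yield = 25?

Substituting into the yield equation gives yield = -irrigation + 19.
Solve -irrigation + 19 = 25: irrigation = (25 - 19) / -1 = -6.

irrigation = -6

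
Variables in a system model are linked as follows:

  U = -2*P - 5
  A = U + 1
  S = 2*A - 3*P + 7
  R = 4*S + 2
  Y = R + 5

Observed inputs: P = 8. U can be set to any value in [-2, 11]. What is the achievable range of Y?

-69 to 35

Intervening on U fixes its value directly, overriding its dependence on P.
Substituting into the S equation gives S = 2*U - 15.
Substituting into the R equation gives R = 8*U - 58.
This gives Y = 8*U - 53.
Linear in U, so extremes are at the endpoints: U = -2 gives Y = -69; U = 11 gives Y = 35.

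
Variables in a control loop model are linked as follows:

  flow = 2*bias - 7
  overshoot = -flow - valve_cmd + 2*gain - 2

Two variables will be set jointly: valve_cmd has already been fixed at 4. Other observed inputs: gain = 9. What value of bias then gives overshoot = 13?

bias = 3

With valve_cmd held at 4:
Substituting into the overshoot equation gives overshoot = -2*bias + 19.
Solve -2*bias + 19 = 13: bias = (13 - 19) / -2 = 3.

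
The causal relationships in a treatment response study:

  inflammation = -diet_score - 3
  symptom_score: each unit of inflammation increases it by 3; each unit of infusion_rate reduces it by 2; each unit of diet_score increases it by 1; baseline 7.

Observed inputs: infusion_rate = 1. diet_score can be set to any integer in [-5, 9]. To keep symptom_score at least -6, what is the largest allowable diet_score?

Substituting into the symptom_score equation gives symptom_score = -2*diet_score - 4.
Require -2*diet_score - 4 ≥ -6, so diet_score ≤ 1.
The largest integer in [-5, 9] satisfying this is 1.

diet_score = 1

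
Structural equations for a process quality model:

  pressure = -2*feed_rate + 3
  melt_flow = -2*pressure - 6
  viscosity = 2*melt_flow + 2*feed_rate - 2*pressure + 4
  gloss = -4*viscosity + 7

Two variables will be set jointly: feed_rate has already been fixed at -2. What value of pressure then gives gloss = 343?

pressure = 12

With feed_rate held at -2:
Intervening on pressure fixes its value directly, overriding its dependence on feed_rate.
Substituting into the viscosity equation gives viscosity = -6*pressure - 12.
This gives gloss = 24*pressure + 55.
Solve 24*pressure + 55 = 343: pressure = (343 - 55) / 24 = 12.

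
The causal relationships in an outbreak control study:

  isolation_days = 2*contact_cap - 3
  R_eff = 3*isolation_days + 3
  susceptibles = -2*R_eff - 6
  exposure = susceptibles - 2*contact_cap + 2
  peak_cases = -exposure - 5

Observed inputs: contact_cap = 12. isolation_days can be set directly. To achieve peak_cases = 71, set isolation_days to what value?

isolation_days = 7

Intervening on isolation_days fixes its value directly, overriding its dependence on contact_cap.
Substituting into the susceptibles equation gives susceptibles = -6*isolation_days - 12.
exposure becomes -6*isolation_days - 34.
Substituting into the peak_cases equation gives peak_cases = 6*isolation_days + 29.
Solve 6*isolation_days + 29 = 71: isolation_days = (71 - 29) / 6 = 7.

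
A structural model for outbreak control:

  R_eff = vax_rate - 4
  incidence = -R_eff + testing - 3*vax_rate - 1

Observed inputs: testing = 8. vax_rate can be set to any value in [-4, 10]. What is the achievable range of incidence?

-29 to 27

Substituting into the incidence equation gives incidence = -4*vax_rate + 11.
Linear in vax_rate, so extremes are at the endpoints: vax_rate = -4 gives incidence = 27; vax_rate = 10 gives incidence = -29.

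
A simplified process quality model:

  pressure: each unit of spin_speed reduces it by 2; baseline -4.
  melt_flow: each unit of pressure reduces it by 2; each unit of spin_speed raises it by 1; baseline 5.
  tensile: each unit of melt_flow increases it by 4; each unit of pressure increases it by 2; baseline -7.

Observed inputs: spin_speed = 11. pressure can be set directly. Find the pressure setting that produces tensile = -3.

pressure = 10

Intervening on pressure fixes its value directly, overriding its dependence on spin_speed.
Substituting into the melt_flow equation gives melt_flow = -2*pressure + 16.
This gives tensile = -6*pressure + 57.
Solve -6*pressure + 57 = -3: pressure = (-3 - 57) / -6 = 10.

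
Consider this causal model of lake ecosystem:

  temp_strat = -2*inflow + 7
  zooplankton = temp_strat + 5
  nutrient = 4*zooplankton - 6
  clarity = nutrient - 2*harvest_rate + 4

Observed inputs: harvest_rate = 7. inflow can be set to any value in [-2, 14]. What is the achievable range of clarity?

Substituting into the zooplankton equation gives zooplankton = -2*inflow + 12.
Substituting into the nutrient equation gives nutrient = -8*inflow + 42.
Substituting into the clarity equation gives clarity = -8*inflow + 32.
Linear in inflow, so extremes are at the endpoints: inflow = -2 gives clarity = 48; inflow = 14 gives clarity = -80.

-80 to 48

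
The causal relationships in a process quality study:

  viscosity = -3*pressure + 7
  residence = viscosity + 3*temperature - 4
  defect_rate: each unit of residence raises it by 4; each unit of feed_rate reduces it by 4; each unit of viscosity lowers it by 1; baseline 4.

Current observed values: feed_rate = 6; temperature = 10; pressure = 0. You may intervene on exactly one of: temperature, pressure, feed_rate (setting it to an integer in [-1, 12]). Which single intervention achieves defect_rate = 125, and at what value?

set feed_rate = 1

Intervening on temperature: defect_rate = 12*temperature - 15. Reaching 125 requires temperature = 35/3, not an integer.
Intervening on pressure: defect_rate = -9*pressure + 105. Reaching 125 requires pressure = -20/9, not an integer.
Intervening on feed_rate: with other inputs at their observed values, defect_rate = -4*feed_rate + 129. Solving for 125 gives feed_rate = 1, within [-1, 12].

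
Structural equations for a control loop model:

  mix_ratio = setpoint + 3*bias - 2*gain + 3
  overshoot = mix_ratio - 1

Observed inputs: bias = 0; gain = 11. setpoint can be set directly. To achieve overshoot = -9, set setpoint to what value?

Substituting into the mix_ratio equation gives mix_ratio = setpoint - 19.
This gives overshoot = setpoint - 20.
Solve setpoint - 20 = -9: setpoint = (-9 + 20) / 1 = 11.

setpoint = 11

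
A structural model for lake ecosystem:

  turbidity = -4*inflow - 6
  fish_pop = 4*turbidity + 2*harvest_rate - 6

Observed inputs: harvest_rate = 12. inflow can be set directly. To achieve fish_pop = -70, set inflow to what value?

inflow = 4

Substituting into the fish_pop equation gives fish_pop = -16*inflow - 6.
Solve -16*inflow - 6 = -70: inflow = (-70 + 6) / -16 = 4.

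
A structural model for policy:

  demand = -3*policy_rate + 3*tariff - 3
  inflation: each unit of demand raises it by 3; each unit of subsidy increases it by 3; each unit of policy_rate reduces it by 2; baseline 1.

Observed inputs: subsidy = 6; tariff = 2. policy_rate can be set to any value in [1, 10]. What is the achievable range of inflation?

-82 to 17

Substituting into the demand equation gives demand = -3*policy_rate + 3.
This gives inflation = -11*policy_rate + 28.
Linear in policy_rate, so extremes are at the endpoints: policy_rate = 1 gives inflation = 17; policy_rate = 10 gives inflation = -82.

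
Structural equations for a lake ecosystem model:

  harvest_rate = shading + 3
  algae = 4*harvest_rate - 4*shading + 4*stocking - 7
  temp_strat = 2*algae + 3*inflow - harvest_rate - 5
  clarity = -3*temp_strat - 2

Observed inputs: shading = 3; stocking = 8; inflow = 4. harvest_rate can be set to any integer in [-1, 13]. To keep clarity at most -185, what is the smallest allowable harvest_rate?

harvest_rate = 4

Intervening on harvest_rate fixes its value directly, overriding its dependence on shading.
Substituting into the algae equation gives algae = 4*harvest_rate + 13.
So temp_strat = 7*harvest_rate + 33.
This gives clarity = -21*harvest_rate - 101.
Require -21*harvest_rate - 101 ≤ -185, so harvest_rate ≥ 4.
The smallest integer in [-1, 13] satisfying this is 4.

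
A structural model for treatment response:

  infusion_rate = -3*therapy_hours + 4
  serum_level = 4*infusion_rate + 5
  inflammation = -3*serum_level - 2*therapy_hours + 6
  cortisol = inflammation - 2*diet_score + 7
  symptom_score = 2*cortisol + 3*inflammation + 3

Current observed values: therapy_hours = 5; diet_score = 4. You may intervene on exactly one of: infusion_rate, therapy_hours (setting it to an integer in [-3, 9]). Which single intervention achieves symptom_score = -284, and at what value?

Intervening on infusion_rate: symptom_score = -60*infusion_rate - 94. Reaching -284 requires infusion_rate = 19/6, not an integer.
Intervening on therapy_hours: with other inputs at their observed values, symptom_score = 170*therapy_hours - 284. Solving for -284 gives therapy_hours = 0, within [-3, 9].

set therapy_hours = 0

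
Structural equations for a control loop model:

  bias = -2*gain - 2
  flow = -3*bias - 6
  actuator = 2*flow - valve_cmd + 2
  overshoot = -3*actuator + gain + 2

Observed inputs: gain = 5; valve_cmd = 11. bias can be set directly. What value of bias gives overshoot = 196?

Intervening on bias fixes its value directly, overriding its dependence on gain.
Substituting into the actuator equation gives actuator = -6*bias - 21.
Substituting into the overshoot equation gives overshoot = 18*bias + 70.
Solve 18*bias + 70 = 196: bias = (196 - 70) / 18 = 7.

bias = 7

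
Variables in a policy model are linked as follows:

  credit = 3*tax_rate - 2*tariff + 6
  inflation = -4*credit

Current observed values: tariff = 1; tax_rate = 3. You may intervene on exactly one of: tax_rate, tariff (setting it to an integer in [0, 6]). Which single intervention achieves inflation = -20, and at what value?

Intervening on tax_rate: inflation = -12*tax_rate - 16. Reaching -20 requires tax_rate = 1/3, not an integer.
Intervening on tariff: with other inputs at their observed values, inflation = 8*tariff - 60. Solving for -20 gives tariff = 5, within [0, 6].

set tariff = 5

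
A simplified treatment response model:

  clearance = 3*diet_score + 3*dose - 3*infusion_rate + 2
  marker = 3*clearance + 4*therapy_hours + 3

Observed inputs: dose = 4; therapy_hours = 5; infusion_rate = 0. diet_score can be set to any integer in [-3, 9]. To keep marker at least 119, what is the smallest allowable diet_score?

diet_score = 6

Substituting into the clearance equation gives clearance = 3*diet_score + 14.
marker becomes 9*diet_score + 65.
Require 9*diet_score + 65 ≥ 119, so diet_score ≥ 6.
The smallest integer in [-3, 9] satisfying this is 6.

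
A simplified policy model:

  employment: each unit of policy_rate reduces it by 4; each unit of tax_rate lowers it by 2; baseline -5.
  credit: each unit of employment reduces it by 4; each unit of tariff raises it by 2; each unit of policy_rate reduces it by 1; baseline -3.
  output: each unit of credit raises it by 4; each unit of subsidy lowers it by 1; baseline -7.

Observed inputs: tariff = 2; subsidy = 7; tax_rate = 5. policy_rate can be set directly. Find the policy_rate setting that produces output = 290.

Substituting into the employment equation gives employment = -4*policy_rate - 15.
Substituting into the credit equation gives credit = 15*policy_rate + 61.
This gives output = 60*policy_rate + 230.
Solve 60*policy_rate + 230 = 290: policy_rate = (290 - 230) / 60 = 1.

policy_rate = 1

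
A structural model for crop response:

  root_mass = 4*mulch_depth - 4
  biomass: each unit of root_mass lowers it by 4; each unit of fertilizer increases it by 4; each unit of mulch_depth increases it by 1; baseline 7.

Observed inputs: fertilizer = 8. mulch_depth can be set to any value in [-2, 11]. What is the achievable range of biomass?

-110 to 85

Substituting into the biomass equation gives biomass = -15*mulch_depth + 55.
Linear in mulch_depth, so extremes are at the endpoints: mulch_depth = -2 gives biomass = 85; mulch_depth = 11 gives biomass = -110.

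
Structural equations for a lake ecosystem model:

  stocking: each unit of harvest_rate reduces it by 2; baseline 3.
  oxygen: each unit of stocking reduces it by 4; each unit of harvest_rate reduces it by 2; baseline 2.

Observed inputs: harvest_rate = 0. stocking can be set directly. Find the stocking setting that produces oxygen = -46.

Intervening on stocking fixes its value directly, overriding its dependence on harvest_rate.
Substituting into the oxygen equation gives oxygen = -4*stocking + 2.
Solve -4*stocking + 2 = -46: stocking = (-46 - 2) / -4 = 12.

stocking = 12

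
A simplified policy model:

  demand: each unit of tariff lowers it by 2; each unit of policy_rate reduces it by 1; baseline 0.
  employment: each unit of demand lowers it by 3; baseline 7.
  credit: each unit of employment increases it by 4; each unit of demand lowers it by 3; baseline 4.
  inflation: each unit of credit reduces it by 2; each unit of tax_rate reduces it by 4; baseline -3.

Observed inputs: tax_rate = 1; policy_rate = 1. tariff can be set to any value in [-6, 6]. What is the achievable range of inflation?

-461 to 259

Substituting into the demand equation gives demand = -2*tariff - 1.
Substituting into the employment equation gives employment = 6*tariff + 10.
Substituting into the credit equation gives credit = 30*tariff + 47.
Substituting into the inflation equation gives inflation = -60*tariff - 101.
Linear in tariff, so extremes are at the endpoints: tariff = -6 gives inflation = 259; tariff = 6 gives inflation = -461.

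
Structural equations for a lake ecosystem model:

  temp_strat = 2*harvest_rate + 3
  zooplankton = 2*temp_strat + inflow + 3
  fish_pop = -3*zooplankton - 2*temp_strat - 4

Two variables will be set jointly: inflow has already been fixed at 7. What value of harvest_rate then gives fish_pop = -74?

With inflow held at 7:
Substituting into the zooplankton equation gives zooplankton = 4*harvest_rate + 16.
Substituting into the fish_pop equation gives fish_pop = -16*harvest_rate - 58.
Solve -16*harvest_rate - 58 = -74: harvest_rate = (-74 + 58) / -16 = 1.

harvest_rate = 1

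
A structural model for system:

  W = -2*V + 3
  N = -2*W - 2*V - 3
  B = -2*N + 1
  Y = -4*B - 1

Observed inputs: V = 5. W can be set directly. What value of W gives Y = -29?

W = -5

Intervening on W fixes its value directly, overriding its dependence on V.
Substituting into the N equation gives N = -2*W - 13.
B becomes 4*W + 27.
Substituting into the Y equation gives Y = -16*W - 109.
Solve -16*W - 109 = -29: W = (-29 + 109) / -16 = -5.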